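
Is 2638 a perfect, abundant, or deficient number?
deficient

Proper divisors of 2638: sum = 1 + 2 + 1319 = 1322
Since 1322 < 2638, 2638 is deficient.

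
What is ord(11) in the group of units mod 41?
40

41 is prime, so ord(11) divides φ(41) = 40.
Divisors of 40: 1, 2, 4, 5, 8, 10, 20, 40.
Repeated squaring: 11^1 ≡ 11, 11^2 ≡ 39, 11^4 ≡ 4, 11^8 ≡ 16, 11^16 ≡ 10, 11^32 ≡ 18 (mod 41).
Test 11^d mod 41 for each divisor d in increasing order:
11^1 ≡ 11
11^2 ≡ 39
11^4 ≡ 4
11^5 = 11^4·11^1 ≡ 3
11^8 ≡ 16
11^10 = 11^8·11^2 ≡ 9
11^20 = 11^16·11^4 ≡ 40
11^40 = 11^32·11^8 ≡ 1  ← first divisor giving 1
The order is 40.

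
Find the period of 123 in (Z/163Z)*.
18

163 is prime, so ord(123) divides φ(163) = 162.
Divisors of 162: 1, 2, 3, 6, 9, 18, 27, 54, 81, 162.
Repeated squaring: 123^1 ≡ 123, 123^2 ≡ 133, 123^4 ≡ 85, 123^8 ≡ 53, 123^16 ≡ 38, 123^32 ≡ 140, 123^64 ≡ 40, 123^128 ≡ 133 (mod 163).
Test 123^d mod 163 for each divisor d in increasing order:
123^1 ≡ 123
123^2 ≡ 133
123^3 = 123^2·123^1 ≡ 59
123^6 = 123^4·123^2 ≡ 58
123^9 = 123^8·123^1 ≡ 162
123^18 = 123^16·123^2 ≡ 1  ← first divisor giving 1
The order is 18.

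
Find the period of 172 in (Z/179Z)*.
89

179 is prime, so ord(172) divides φ(179) = 178.
Divisors of 178: 1, 2, 89, 178.
Repeated squaring: 172^1 ≡ 172, 172^2 ≡ 49, 172^4 ≡ 74, 172^8 ≡ 106, 172^16 ≡ 138, 172^32 ≡ 70, 172^64 ≡ 67, 172^128 ≡ 14 (mod 179).
Test 172^d mod 179 for each divisor d in increasing order:
172^1 ≡ 172
172^2 ≡ 49
172^89 = 172^64·172^16·172^8·172^1 ≡ 1  ← first divisor giving 1
The order is 89.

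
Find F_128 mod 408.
237

Matrix identity: Q^n = [[F_(n+1), F_n], [F_n, F_(n-1)]] with Q = [[1,1],[1,0]].
n = 128 = 10000000₂. Square-and-multiply, entries mod 408:
Q^1 = [[1,1],[1,0]]
Q^2 = (Q^1)² = [[2,1],[1,1]]
Q^4 = (Q^2)² = [[5,3],[3,2]]
Q^8 = (Q^4)² = [[34,21],[21,13]]
Q^16 = (Q^8)² = [[373,171],[171,202]]
Q^32 = (Q^16)² = [[274,405],[405,277]]
Q^64 = (Q^32)² = [[13,387],[387,34]]
Q^128 = (Q^64)² = [[202,237],[237,373]]
F_128 mod 408 = Q^128[0][1] = 237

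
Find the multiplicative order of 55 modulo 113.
112

113 is prime, so ord(55) divides φ(113) = 112.
Divisors of 112: 1, 2, 4, 7, 8, 14, 16, 28, 56, 112.
Repeated squaring: 55^1 ≡ 55, 55^2 ≡ 87, 55^4 ≡ 111, 55^8 ≡ 4, 55^16 ≡ 16, 55^32 ≡ 30, 55^64 ≡ 109 (mod 113).
Test 55^d mod 113 for each divisor d in increasing order:
55^1 ≡ 55
55^2 ≡ 87
55^4 ≡ 111
55^7 = 55^4·55^2·55^1 ≡ 35
55^8 ≡ 4
55^14 = 55^8·55^4·55^2 ≡ 95
55^16 ≡ 16
55^28 = 55^16·55^8·55^4 ≡ 98
55^56 = 55^32·55^16·55^8 ≡ 112
55^112 = 55^64·55^32·55^16 ≡ 1  ← first divisor giving 1
The order is 112.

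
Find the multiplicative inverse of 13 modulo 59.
50

gcd(13, 59) = 1, so the inverse exists.
Extended Euclidean algorithm on (59, 13):
59 = 4 × 13 + 7  ⟹  7 = (1)·59 + (-4)·13
13 = 1 × 7 + 6  ⟹  6 = (-1)·59 + (5)·13
7 = 1 × 6 + 1  ⟹  1 = (2)·59 + (-9)·13
So (-9)·13 ≡ 1 (mod 59), i.e. 13^(-1) ≡ -9 ≡ 50 (mod 59).
Check: 13 × 50 = 650 ≡ 1 (mod 59)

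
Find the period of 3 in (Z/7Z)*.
6

7 is prime, so ord(3) divides φ(7) = 6.
Divisors of 6: 1, 2, 3, 6.
Repeated squaring: 3^1 ≡ 3, 3^2 ≡ 2, 3^4 ≡ 4 (mod 7).
Test 3^d mod 7 for each divisor d in increasing order:
3^1 ≡ 3
3^2 ≡ 2
3^3 = 3^2·3^1 ≡ 6
3^6 = 3^4·3^2 ≡ 1  ← first divisor giving 1
The order is 6.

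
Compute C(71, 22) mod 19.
9

Using Lucas' theorem:
Write n=71 and k=22 in base 19:
n in base 19: [3, 14]
k in base 19: [1, 3]
C(71,22) mod 19 = ∏ C(n_i, k_i) mod 19
Digit binomials (mod 19): C(3,1) = 3; C(14,3) = 364 ≡ 3
Product: 3 × 3 = 9 ≡ 9 (mod 19)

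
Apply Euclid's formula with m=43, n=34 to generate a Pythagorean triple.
(693, 2924, 3005)

Euclid's formula: a = m² - n², b = 2mn, c = m² + n²
m = 43, n = 34
a = 43² - 34² = 1849 - 1156 = 693
b = 2 × 43 × 34 = 2924
c = 43² + 34² = 1849 + 1156 = 3005
Verification: 693² + 2924² = 480249 + 8549776 = 9030025 = 3005² ✓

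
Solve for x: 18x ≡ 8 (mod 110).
x ≡ 31 (mod 55)

gcd(18, 110) = 2, which divides 8, so solutions exist.
Divide through by 2: 9x ≡ 4 (mod 55).
Find 9^(-1) mod 55 by the extended Euclidean algorithm:
55 = 6 × 9 + 1  ⟹  1 = (1)·55 + (-6)·9
So (-6)·9 ≡ 1 (mod 55), i.e. 9^(-1) ≡ -6 ≡ 49 (mod 55).
x ≡ 49 × 4 = 196 ≡ 31 (mod 55).
Check: 18 × 31 = 558 ≡ 8 (mod 110).
x ≡ 31 (mod 55), giving 2 solutions mod 110.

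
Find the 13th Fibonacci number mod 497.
233

Matrix identity: Q^n = [[F_(n+1), F_n], [F_n, F_(n-1)]] with Q = [[1,1],[1,0]].
n = 13 = 1101₂. Square-and-multiply, entries mod 497:
Q^1 = [[1,1],[1,0]]
Q^3 = (Q^1)²·Q = [[3,2],[2,1]]
Q^6 = (Q^3)² = [[13,8],[8,5]]
Q^13 = (Q^6)²·Q = [[377,233],[233,144]]
F_13 mod 497 = Q^13[0][1] = 233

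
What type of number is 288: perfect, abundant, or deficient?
abundant

Proper divisors of 288: sum = 1 + 2 + 3 + 4 + 6 + 8 + 9 + 12 + ... + 48 + 72 + 96 + 144 (17 divisors) = 531
Since 531 > 288, 288 is abundant.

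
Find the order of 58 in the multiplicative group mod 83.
82

83 is prime, so ord(58) divides φ(83) = 82.
Divisors of 82: 1, 2, 41, 82.
Repeated squaring: 58^1 ≡ 58, 58^2 ≡ 44, 58^4 ≡ 27, 58^8 ≡ 65, 58^16 ≡ 75, 58^32 ≡ 64, 58^64 ≡ 29 (mod 83).
Test 58^d mod 83 for each divisor d in increasing order:
58^1 ≡ 58
58^2 ≡ 44
58^41 = 58^32·58^8·58^1 ≡ 82
58^82 = 58^64·58^16·58^2 ≡ 1  ← first divisor giving 1
The order is 82.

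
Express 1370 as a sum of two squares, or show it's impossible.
1² + 37² (a=1, b=37)

Factorization: 1370 = 2 × 5 × 137
By Fermat: n is sum of two squares iff every prime p ≡ 3 (mod 4) appears to even power.
All primes ≡ 3 (mod 4) appear to even power.
Search a = 0, 1, 2, … for 1370 - a² a perfect square: first hit at a = 1: 1370 - 1 = 1369 = 37².
1370 = 1² + 37² = 1 + 1369 ✓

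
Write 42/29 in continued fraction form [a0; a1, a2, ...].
[1; 2, 4, 3]

Euclidean algorithm steps:
42 = 1 × 29 + 13
29 = 2 × 13 + 3
13 = 4 × 3 + 1
3 = 3 × 1 + 0
Continued fraction: [1; 2, 4, 3]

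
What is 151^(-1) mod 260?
31

gcd(151, 260) = 1, so the inverse exists.
Extended Euclidean algorithm on (260, 151):
260 = 1 × 151 + 109  ⟹  109 = (1)·260 + (-1)·151
151 = 1 × 109 + 42  ⟹  42 = (-1)·260 + (2)·151
109 = 2 × 42 + 25  ⟹  25 = (3)·260 + (-5)·151
42 = 1 × 25 + 17  ⟹  17 = (-4)·260 + (7)·151
25 = 1 × 17 + 8  ⟹  8 = (7)·260 + (-12)·151
17 = 2 × 8 + 1  ⟹  1 = (-18)·260 + (31)·151
So (31)·151 ≡ 1 (mod 260), i.e. 151^(-1) ≡ 31 (mod 260).
Check: 151 × 31 = 4681 ≡ 1 (mod 260)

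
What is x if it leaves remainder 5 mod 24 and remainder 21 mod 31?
269

Using Chinese Remainder Theorem:
M = 24 × 31 = 744
M1 = 31, M2 = 24
y1 = 31^(-1) mod 24 = 7
y2 = 24^(-1) mod 31 = 22
x = (5×31×7 + 21×24×22) mod 744 = 269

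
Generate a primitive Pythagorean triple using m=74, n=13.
(5307, 1924, 5645)

Euclid's formula: a = m² - n², b = 2mn, c = m² + n²
m = 74, n = 13
a = 74² - 13² = 5476 - 169 = 5307
b = 2 × 74 × 13 = 1924
c = 74² + 13² = 5476 + 169 = 5645
Verification: 5307² + 1924² = 28164249 + 3701776 = 31866025 = 5645² ✓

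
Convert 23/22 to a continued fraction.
[1; 22]

Euclidean algorithm steps:
23 = 1 × 22 + 1
22 = 22 × 1 + 0
Continued fraction: [1; 22]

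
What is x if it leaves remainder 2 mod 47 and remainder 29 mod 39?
848

Using Chinese Remainder Theorem:
M = 47 × 39 = 1833
M1 = 39, M2 = 47
y1 = 39^(-1) mod 47 = 41
y2 = 47^(-1) mod 39 = 5
x = (2×39×41 + 29×47×5) mod 1833 = 848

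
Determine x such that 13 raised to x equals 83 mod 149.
47

Baby-step giant-step with step n = ⌈√149⌉ = 13.
Baby steps 13^j mod 149 (j:value) for j=0..12: 0:1, 1:13, 2:20, 3:111, 4:102, 5:134, 6:103, 7:147, 8:123, 9:109, 10:76, 11:94, 12:30.
Giant-step multiplier: 13^(-13) ≡ 13^(148-13) = 13^135 ≡ 115 (mod 149).
Giant steps γ_i = 83·115^i mod 149: γ_0=83, γ_1=9, γ_2=141, γ_3=123 (in table at j=8).
x = i·n + j = 3·13 + 8 = 47.
Check: 13^47 ≡ 83 (mod 149).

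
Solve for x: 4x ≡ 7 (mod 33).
x ≡ 10 (mod 33)

gcd(4, 33) = 1, which divides 7, so solutions exist.
Find 4^(-1) mod 33 by the extended Euclidean algorithm:
33 = 8 × 4 + 1  ⟹  1 = (1)·33 + (-8)·4
So (-8)·4 ≡ 1 (mod 33), i.e. 4^(-1) ≡ -8 ≡ 25 (mod 33).
x ≡ 25 × 7 = 175 ≡ 10 (mod 33).
Check: 4 × 10 = 40 ≡ 7 (mod 33).
Unique solution: x ≡ 10 (mod 33)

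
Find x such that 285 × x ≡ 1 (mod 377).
168

gcd(285, 377) = 1, so the inverse exists.
Extended Euclidean algorithm on (377, 285):
377 = 1 × 285 + 92  ⟹  92 = (1)·377 + (-1)·285
285 = 3 × 92 + 9  ⟹  9 = (-3)·377 + (4)·285
92 = 10 × 9 + 2  ⟹  2 = (31)·377 + (-41)·285
9 = 4 × 2 + 1  ⟹  1 = (-127)·377 + (168)·285
So (168)·285 ≡ 1 (mod 377), i.e. 285^(-1) ≡ 168 (mod 377).
Check: 285 × 168 = 47880 ≡ 1 (mod 377)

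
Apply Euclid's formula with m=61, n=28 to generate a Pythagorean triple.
(2937, 3416, 4505)

Euclid's formula: a = m² - n², b = 2mn, c = m² + n²
m = 61, n = 28
a = 61² - 28² = 3721 - 784 = 2937
b = 2 × 61 × 28 = 3416
c = 61² + 28² = 3721 + 784 = 4505
Verification: 2937² + 3416² = 8625969 + 11669056 = 20295025 = 4505² ✓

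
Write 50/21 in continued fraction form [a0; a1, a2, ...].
[2; 2, 1, 1, 1, 2]

Euclidean algorithm steps:
50 = 2 × 21 + 8
21 = 2 × 8 + 5
8 = 1 × 5 + 3
5 = 1 × 3 + 2
3 = 1 × 2 + 1
2 = 2 × 1 + 0
Continued fraction: [2; 2, 1, 1, 1, 2]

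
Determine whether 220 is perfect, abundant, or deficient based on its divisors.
abundant

Proper divisors of 220: sum = 1 + 2 + 4 + 5 + 10 + 11 + 20 + 22 + 44 + 55 + 110 = 284
Since 284 > 220, 220 is abundant.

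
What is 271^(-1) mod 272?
271

gcd(271, 272) = 1, so the inverse exists.
Extended Euclidean algorithm on (272, 271):
272 = 1 × 271 + 1  ⟹  1 = (1)·272 + (-1)·271
So (-1)·271 ≡ 1 (mod 272), i.e. 271^(-1) ≡ -1 ≡ 271 (mod 272).
Check: 271 × 271 = 73441 ≡ 1 (mod 272)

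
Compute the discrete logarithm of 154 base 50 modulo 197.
128

Baby-step giant-step with step n = ⌈√197⌉ = 15.
Baby steps 50^j mod 197 (j:value) for j=0..14: 0:1, 1:50, 2:136, 3:102, 4:175, 5:82, 6:160, 7:120, 8:90, 9:166, 10:26, 11:118, 12:187, 13:91, 14:19.
Giant-step multiplier: 50^(-15) ≡ 50^(196-15) = 50^181 ≡ 45 (mod 197).
Giant steps γ_i = 154·45^i mod 197: γ_0=154, γ_1=35, γ_2=196, γ_3=152, γ_4=142, γ_5=86, γ_6=127, γ_7=2, γ_8=90 (in table at j=8).
x = i·n + j = 8·15 + 8 = 128.
Check: 50^128 ≡ 154 (mod 197).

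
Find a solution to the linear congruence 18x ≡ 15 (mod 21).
x ≡ 2 (mod 7)

gcd(18, 21) = 3, which divides 15, so solutions exist.
Divide through by 3: 6x ≡ 5 (mod 7).
Find 6^(-1) mod 7 by the extended Euclidean algorithm:
7 = 1 × 6 + 1  ⟹  1 = (1)·7 + (-1)·6
So (-1)·6 ≡ 1 (mod 7), i.e. 6^(-1) ≡ -1 ≡ 6 (mod 7).
x ≡ 6 × 5 = 30 ≡ 2 (mod 7).
Check: 18 × 2 = 36 ≡ 15 (mod 21).
x ≡ 2 (mod 7), giving 3 solutions mod 21.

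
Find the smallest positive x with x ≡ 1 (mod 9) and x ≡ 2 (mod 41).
289

Using Chinese Remainder Theorem:
M = 9 × 41 = 369
M1 = 41, M2 = 9
y1 = 41^(-1) mod 9 = 2
y2 = 9^(-1) mod 41 = 32
x = (1×41×2 + 2×9×32) mod 369 = 289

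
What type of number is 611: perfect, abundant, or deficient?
deficient

Proper divisors of 611: sum = 1 + 13 + 47 = 61
Since 61 < 611, 611 is deficient.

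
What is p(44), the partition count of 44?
75175

p(n) counts ways to write n as a sum of positive integers (order ignored).
Euler's pentagonal recurrence: p(k) = p(k-1) + p(k-2) - p(k-5) - p(k-7) + p(k-12) + p(k-15) - ... (offsets j(3j∓1)/2, signs ++--, p(0)=1, p(<0)=0).
DP table for k = 0..43: p(0)=1, p(1)=1, p(2)=2, p(3)=3, p(4)=5, p(5)=7, p(6)=11, p(7)=15, p(8)=22, p(9)=30, p(10)=42, p(11)=56, p(12)=77, p(13)=101, p(14)=135, p(15)=176, p(16)=231, p(17)=297, p(18)=385, p(19)=490, p(20)=627, p(21)=792, p(22)=1002, p(23)=1255, p(24)=1575, p(25)=1958, p(26)=2436, p(27)=3010, p(28)=3718, p(29)=4565, p(30)=5604, p(31)=6842, p(32)=8349, p(33)=10143, p(34)=12310, p(35)=14883, p(36)=17977, p(37)=21637, p(38)=26015, p(39)=31185, p(40)=37338, p(41)=44583, p(42)=53174, p(43)=63261.
Final step: p(44) = p(43) + p(42) - p(39) - p(37) + p(32) + p(29) - p(22) - p(18) + p(9) + p(4)
= 63261 + 53174 - 31185 - 21637 + 8349 + 4565 - 1002 - 385 + 30 + 5
= 75175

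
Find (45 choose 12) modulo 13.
0

Using Lucas' theorem:
Write n=45 and k=12 in base 13:
n in base 13: [3, 6]
k in base 13: [0, 12]
C(45,12) mod 13 = ∏ C(n_i, k_i) mod 13
Digit binomials (mod 13): C(3,0) = 1; C(6,12) = 0 (k_i > n_i)
Product: 1 × 0 = 0 ≡ 0 (mod 13)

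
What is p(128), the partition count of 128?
4351078600

p(n) counts ways to write n as a sum of positive integers (order ignored).
Euler's pentagonal recurrence: p(k) = p(k-1) + p(k-2) - p(k-5) - p(k-7) + p(k-12) + p(k-15) - ... (offsets j(3j∓1)/2, signs ++--, p(0)=1, p(<0)=0).
DP table for k = 0..127: p(0)=1, p(1)=1, p(2)=2, p(3)=3, p(4)=5, p(5)=7, p(6)=11, p(7)=15, p(8)=22, p(9)=30, p(10)=42, p(11)=56, p(12)=77, p(13)=101, p(14)=135, p(15)=176, p(16)=231, p(17)=297, p(18)=385, p(19)=490, p(20)=627, p(21)=792, p(22)=1002, p(23)=1255, p(24)=1575, p(25)=1958, p(26)=2436, p(27)=3010, p(28)=3718, p(29)=4565, p(30)=5604, p(31)=6842, p(32)=8349, p(33)=10143, p(34)=12310, p(35)=14883, p(36)=17977, p(37)=21637, p(38)=26015, p(39)=31185, p(40)=37338, p(41)=44583, p(42)=53174, p(43)=63261, p(44)=75175, p(45)=89134, p(46)=105558, p(47)=124754, p(48)=147273, p(49)=173525, p(50)=204226, p(51)=239943, p(52)=281589, p(53)=329931, p(54)=386155, p(55)=451276, p(56)=526823, p(57)=614154, p(58)=715220, p(59)=831820, p(60)=966467, p(61)=1121505, p(62)=1300156, p(63)=1505499, p(64)=1741630, p(65)=2012558, p(66)=2323520, p(67)=2679689, p(68)=3087735, p(69)=3554345, p(70)=4087968, p(71)=4697205, p(72)=5392783, p(73)=6185689, p(74)=7089500, p(75)=8118264, p(76)=9289091, p(77)=10619863, p(78)=12132164, p(79)=13848650, p(80)=15796476, p(81)=18004327, p(82)=20506255, p(83)=23338469, p(84)=26543660, p(85)=30167357, p(86)=34262962, p(87)=38887673, p(88)=44108109, p(89)=49995925, p(90)=56634173, p(91)=64112359, p(92)=72533807, p(93)=82010177, p(94)=92669720, p(95)=104651419, p(96)=118114304, p(97)=133230930, p(98)=150198136, p(99)=169229875, p(100)=190569292, p(101)=214481126, p(102)=241265379, p(103)=271248950, p(104)=304801365, p(105)=342325709, p(106)=384276336, p(107)=431149389, p(108)=483502844, p(109)=541946240, p(110)=607163746, p(111)=679903203, p(112)=761002156, p(113)=851376628, p(114)=952050665, p(115)=1064144451, p(116)=1188908248, p(117)=1327710076, p(118)=1482074143, p(119)=1653668665, p(120)=1844349560, p(121)=2056148051, p(122)=2291320912, p(123)=2552338241, p(124)=2841940500, p(125)=3163127352, p(126)=3519222692, p(127)=3913864295.
Final step: p(128) = p(127) + p(126) - p(123) - p(121) + p(116) + p(113) - p(106) - p(102) + p(93) + p(88) - p(77) - p(71) + p(58) + p(51) - p(36) - p(28) + p(11) + p(2)
= 3913864295 + 3519222692 - 2552338241 - 2056148051 + 1188908248 + 851376628 - 384276336 - 241265379 + 82010177 + 44108109 - 10619863 - 4697205 + 715220 + 239943 - 17977 - 3718 + 56 + 2
= 4351078600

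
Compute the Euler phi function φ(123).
80

123 = 3 × 41
φ(n) = n × ∏(1 - 1/p) for each prime p dividing n
φ(123) = 123 × (1 - 1/3) × (1 - 1/41) = 80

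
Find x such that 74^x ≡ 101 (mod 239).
126

Baby-step giant-step with step n = ⌈√239⌉ = 16.
Baby steps 74^j mod 239 (j:value) for j=0..15: 0:1, 1:74, 2:218, 3:119, 4:202, 5:130, 6:60, 7:138, 8:174, 9:209, 10:170, 11:152, 12:15, 13:154, 14:163, 15:112.
Giant-step multiplier: 74^(-16) ≡ 74^(238-16) = 74^222 ≡ 90 (mod 239).
Giant steps γ_i = 101·90^i mod 239: γ_0=101, γ_1=8, γ_2=3, γ_3=31, γ_4=161, γ_5=150, γ_6=116, γ_7=163 (in table at j=14).
x = i·n + j = 7·16 + 14 = 126.
Check: 74^126 ≡ 101 (mod 239).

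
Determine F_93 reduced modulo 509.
459

Matrix identity: Q^n = [[F_(n+1), F_n], [F_n, F_(n-1)]] with Q = [[1,1],[1,0]].
n = 93 = 1011101₂. Square-and-multiply, entries mod 509:
Q^1 = [[1,1],[1,0]]
Q^2 = (Q^1)² = [[2,1],[1,1]]
Q^5 = (Q^2)²·Q = [[8,5],[5,3]]
Q^11 = (Q^5)²·Q = [[144,89],[89,55]]
Q^23 = (Q^11)²·Q = [[49,153],[153,405]]
Q^46 = (Q^23)² = [[360,238],[238,122]]
Q^93 = (Q^46)²·Q = [[141,459],[459,191]]
F_93 mod 509 = Q^93[0][1] = 459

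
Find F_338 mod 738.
1

Matrix identity: Q^n = [[F_(n+1), F_n], [F_n, F_(n-1)]] with Q = [[1,1],[1,0]].
n = 338 = 101010010₂. Square-and-multiply, entries mod 738:
Q^1 = [[1,1],[1,0]]
Q^2 = (Q^1)² = [[2,1],[1,1]]
Q^5 = (Q^2)²·Q = [[8,5],[5,3]]
Q^10 = (Q^5)² = [[89,55],[55,34]]
Q^21 = (Q^10)²·Q = [[737,614],[614,123]]
Q^42 = (Q^21)² = [[617,370],[370,247]]
Q^84 = (Q^42)² = [[251,126],[126,125]]
Q^169 = (Q^84)²·Q = [[55,649],[649,144]]
Q^338 = (Q^169)² = [[614,1],[1,613]]
F_338 mod 738 = Q^338[0][1] = 1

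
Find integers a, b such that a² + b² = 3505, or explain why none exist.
16² + 57² (a=16, b=57)

Factorization: 3505 = 5 × 701
By Fermat: n is sum of two squares iff every prime p ≡ 3 (mod 4) appears to even power.
All primes ≡ 3 (mod 4) appear to even power.
Search a = 0, 1, 2, … for 3505 - a² a perfect square: first hit at a = 16: 3505 - 256 = 3249 = 57².
3505 = 16² + 57² = 256 + 3249 ✓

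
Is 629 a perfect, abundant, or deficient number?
deficient

Proper divisors of 629: sum = 1 + 17 + 37 = 55
Since 55 < 629, 629 is deficient.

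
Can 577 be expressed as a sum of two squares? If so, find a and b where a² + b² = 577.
1² + 24² (a=1, b=24)

Factorization: 577 = 577
By Fermat: n is sum of two squares iff every prime p ≡ 3 (mod 4) appears to even power.
All primes ≡ 3 (mod 4) appear to even power.
Search a = 0, 1, 2, … for 577 - a² a perfect square: first hit at a = 1: 577 - 1 = 576 = 24².
577 = 1² + 24² = 1 + 576 ✓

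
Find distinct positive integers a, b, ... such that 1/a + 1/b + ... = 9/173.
1/20 + 1/495 + 1/342540

Greedy algorithm:
9/173: ceiling(173/9) = 20, use 1/20
7/3460: ceiling(3460/7) = 495, use 1/495
1/342540: ceiling(342540/1) = 342540, use 1/342540
Result: 9/173 = 1/20 + 1/495 + 1/342540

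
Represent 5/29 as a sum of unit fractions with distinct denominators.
1/6 + 1/174

Greedy algorithm:
5/29: ceiling(29/5) = 6, use 1/6
1/174: ceiling(174/1) = 174, use 1/174
Result: 5/29 = 1/6 + 1/174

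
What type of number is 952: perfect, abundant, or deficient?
abundant

Proper divisors of 952: sum = 1 + 2 + 4 + 7 + 8 + 14 + 17 + 28 + 34 + 56 + 68 + 119 + 136 + 238 + 476 = 1208
Since 1208 > 952, 952 is abundant.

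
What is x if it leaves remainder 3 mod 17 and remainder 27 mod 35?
377

Using Chinese Remainder Theorem:
M = 17 × 35 = 595
M1 = 35, M2 = 17
y1 = 35^(-1) mod 17 = 1
y2 = 17^(-1) mod 35 = 33
x = (3×35×1 + 27×17×33) mod 595 = 377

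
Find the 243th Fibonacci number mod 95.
72

Matrix identity: Q^n = [[F_(n+1), F_n], [F_n, F_(n-1)]] with Q = [[1,1],[1,0]].
n = 243 = 11110011₂. Square-and-multiply, entries mod 95:
Q^1 = [[1,1],[1,0]]
Q^3 = (Q^1)²·Q = [[3,2],[2,1]]
Q^7 = (Q^3)²·Q = [[21,13],[13,8]]
Q^15 = (Q^7)²·Q = [[37,40],[40,92]]
Q^30 = (Q^15)² = [[24,30],[30,89]]
Q^60 = (Q^30)² = [[51,65],[65,81]]
Q^121 = (Q^60)²·Q = [[16,81],[81,30]]
Q^243 = (Q^121)²·Q = [[93,72],[72,21]]
F_243 mod 95 = Q^243[0][1] = 72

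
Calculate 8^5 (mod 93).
32

Repeated squaring. Binary of 5 = 101.
8^1 ≡ 8 (mod 93); 8^2 ≡ 64 (mod 93); 8^4 ≡ 4 (mod 93)
8^5 = 8^1 × 8^4 ≡ 32 (mod 93)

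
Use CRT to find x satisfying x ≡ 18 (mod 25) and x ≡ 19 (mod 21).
418

Using Chinese Remainder Theorem:
M = 25 × 21 = 525
M1 = 21, M2 = 25
y1 = 21^(-1) mod 25 = 6
y2 = 25^(-1) mod 21 = 16
x = (18×21×6 + 19×25×16) mod 525 = 418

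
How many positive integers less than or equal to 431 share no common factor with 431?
430

431 = 431
φ(n) = n × ∏(1 - 1/p) for each prime p dividing n
φ(431) = 431 × (1 - 1/431) = 430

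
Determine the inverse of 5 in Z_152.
61

gcd(5, 152) = 1, so the inverse exists.
Extended Euclidean algorithm on (152, 5):
152 = 30 × 5 + 2  ⟹  2 = (1)·152 + (-30)·5
5 = 2 × 2 + 1  ⟹  1 = (-2)·152 + (61)·5
So (61)·5 ≡ 1 (mod 152), i.e. 5^(-1) ≡ 61 (mod 152).
Check: 5 × 61 = 305 ≡ 1 (mod 152)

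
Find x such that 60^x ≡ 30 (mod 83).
70

Baby-step giant-step with step n = ⌈√83⌉ = 10.
Baby steps 60^j mod 83 (j:value) for j=0..9: 0:1, 1:60, 2:31, 3:34, 4:48, 5:58, 6:77, 7:55, 8:63, 9:45.
Giant-step multiplier: 60^(-10) ≡ 60^(82-10) = 60^72 ≡ 17 (mod 83).
Giant steps γ_i = 30·17^i mod 83: γ_0=30, γ_1=12, γ_2=38, γ_3=65, γ_4=26, γ_5=27, γ_6=44, γ_7=1 (in table at j=0).
x = i·n + j = 7·10 + 0 = 70.
Check: 60^70 ≡ 30 (mod 83).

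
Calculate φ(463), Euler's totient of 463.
462

463 = 463
φ(n) = n × ∏(1 - 1/p) for each prime p dividing n
φ(463) = 463 × (1 - 1/463) = 462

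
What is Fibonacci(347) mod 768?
377

Matrix identity: Q^n = [[F_(n+1), F_n], [F_n, F_(n-1)]] with Q = [[1,1],[1,0]].
n = 347 = 101011011₂. Square-and-multiply, entries mod 768:
Q^1 = [[1,1],[1,0]]
Q^2 = (Q^1)² = [[2,1],[1,1]]
Q^5 = (Q^2)²·Q = [[8,5],[5,3]]
Q^10 = (Q^5)² = [[89,55],[55,34]]
Q^21 = (Q^10)²·Q = [[47,194],[194,621]]
Q^43 = (Q^21)²·Q = [[477,677],[677,568]]
Q^86 = (Q^43)² = [[34,137],[137,665]]
Q^173 = (Q^86)²·Q = [[488,725],[725,531]]
Q^347 = (Q^173)²·Q = [[336,377],[377,727]]
F_347 mod 768 = Q^347[0][1] = 377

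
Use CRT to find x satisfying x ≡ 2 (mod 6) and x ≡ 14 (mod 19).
14

Using Chinese Remainder Theorem:
M = 6 × 19 = 114
M1 = 19, M2 = 6
y1 = 19^(-1) mod 6 = 1
y2 = 6^(-1) mod 19 = 16
x = (2×19×1 + 14×6×16) mod 114 = 14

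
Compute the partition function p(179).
625846753120

p(n) counts ways to write n as a sum of positive integers (order ignored).
Euler's pentagonal recurrence: p(k) = p(k-1) + p(k-2) - p(k-5) - p(k-7) + p(k-12) + p(k-15) - ... (offsets j(3j∓1)/2, signs ++--, p(0)=1, p(<0)=0).
DP table for k = 0..178: p(0)=1, p(1)=1, p(2)=2, p(3)=3, p(4)=5, p(5)=7, p(6)=11, p(7)=15, p(8)=22, p(9)=30, p(10)=42, p(11)=56, p(12)=77, p(13)=101, p(14)=135, p(15)=176, p(16)=231, p(17)=297, p(18)=385, p(19)=490, p(20)=627, p(21)=792, p(22)=1002, p(23)=1255, p(24)=1575, p(25)=1958, p(26)=2436, p(27)=3010, p(28)=3718, p(29)=4565, p(30)=5604, p(31)=6842, p(32)=8349, p(33)=10143, p(34)=12310, p(35)=14883, p(36)=17977, p(37)=21637, p(38)=26015, p(39)=31185, p(40)=37338, p(41)=44583, p(42)=53174, p(43)=63261, p(44)=75175, p(45)=89134, p(46)=105558, p(47)=124754, p(48)=147273, p(49)=173525, p(50)=204226, p(51)=239943, p(52)=281589, p(53)=329931, p(54)=386155, p(55)=451276, p(56)=526823, p(57)=614154, p(58)=715220, p(59)=831820, p(60)=966467, p(61)=1121505, p(62)=1300156, p(63)=1505499, p(64)=1741630, p(65)=2012558, p(66)=2323520, p(67)=2679689, p(68)=3087735, p(69)=3554345, p(70)=4087968, p(71)=4697205, p(72)=5392783, p(73)=6185689, p(74)=7089500, p(75)=8118264, p(76)=9289091, p(77)=10619863, p(78)=12132164, p(79)=13848650, p(80)=15796476, p(81)=18004327, p(82)=20506255, p(83)=23338469, p(84)=26543660, p(85)=30167357, p(86)=34262962, p(87)=38887673, p(88)=44108109, p(89)=49995925, p(90)=56634173, p(91)=64112359, p(92)=72533807, p(93)=82010177, p(94)=92669720, p(95)=104651419, p(96)=118114304, p(97)=133230930, p(98)=150198136, p(99)=169229875, p(100)=190569292, p(101)=214481126, p(102)=241265379, p(103)=271248950, p(104)=304801365, p(105)=342325709, p(106)=384276336, p(107)=431149389, p(108)=483502844, p(109)=541946240, p(110)=607163746, p(111)=679903203, p(112)=761002156, p(113)=851376628, p(114)=952050665, p(115)=1064144451, p(116)=1188908248, p(117)=1327710076, p(118)=1482074143, p(119)=1653668665, p(120)=1844349560, p(121)=2056148051, p(122)=2291320912, p(123)=2552338241, p(124)=2841940500, p(125)=3163127352, p(126)=3519222692, p(127)=3913864295, p(128)=4351078600, p(129)=4835271870, p(130)=5371315400, p(131)=5964539504, p(132)=6620830889, p(133)=7346629512, p(134)=8149040695, p(135)=9035836076, p(136)=10015581680, p(137)=11097645016, p(138)=12292341831, p(139)=13610949895, p(140)=15065878135, p(141)=16670689208, p(142)=18440293320, p(143)=20390982757, p(144)=22540654445, p(145)=24908858009, p(146)=27517052599, p(147)=30388671978, p(148)=33549419497, p(149)=37027355200, p(150)=40853235313, p(151)=45060624582, p(152)=49686288421, p(153)=54770336324, p(154)=60356673280, p(155)=66493182097, p(156)=73232243759, p(157)=80630964769, p(158)=88751778802, p(159)=97662728555, p(160)=107438159466, p(161)=118159068427, p(162)=129913904637, p(163)=142798995930, p(164)=156919475295, p(165)=172389800255, p(166)=189334822579, p(167)=207890420102, p(168)=228204732751, p(169)=250438925115, p(170)=274768617130, p(171)=301384802048, p(172)=330495499613, p(173)=362326859895, p(174)=397125074750, p(175)=435157697830, p(176)=476715857290, p(177)=522115831195, p(178)=571701605655.
Final step: p(179) = p(178) + p(177) - p(174) - p(172) + p(167) + p(164) - p(157) - p(153) + p(144) + p(139) - p(128) - p(122) + p(109) + p(102) - p(87) - p(79) + p(62) + p(53) - p(34) - p(24) + p(3)
= 571701605655 + 522115831195 - 397125074750 - 330495499613 + 207890420102 + 156919475295 - 80630964769 - 54770336324 + 22540654445 + 13610949895 - 4351078600 - 2291320912 + 541946240 + 241265379 - 38887673 - 13848650 + 1300156 + 329931 - 12310 - 1575 + 3
= 625846753120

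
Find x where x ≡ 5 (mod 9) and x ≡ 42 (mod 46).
410

Using Chinese Remainder Theorem:
M = 9 × 46 = 414
M1 = 46, M2 = 9
y1 = 46^(-1) mod 9 = 1
y2 = 9^(-1) mod 46 = 41
x = (5×46×1 + 42×9×41) mod 414 = 410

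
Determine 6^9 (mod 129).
87

Repeated squaring. Binary of 9 = 1001.
6^1 ≡ 6 (mod 129); 6^2 ≡ 36 (mod 129); 6^4 ≡ 6 (mod 129); 6^8 ≡ 36 (mod 129)
6^9 = 6^1 × 6^8 ≡ 87 (mod 129)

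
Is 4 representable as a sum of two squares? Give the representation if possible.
0² + 2² (a=0, b=2)

Factorization: 4 = 2^2
By Fermat: n is sum of two squares iff every prime p ≡ 3 (mod 4) appears to even power.
All primes ≡ 3 (mod 4) appear to even power.
Search a = 0, 1, 2, … for 4 - a² a perfect square: first hit at a = 0: 4 - 0 = 4 = 2².
4 = 0² + 2² = 0 + 4 ✓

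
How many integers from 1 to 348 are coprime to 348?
112

348 = 2^2 × 3 × 29
φ(n) = n × ∏(1 - 1/p) for each prime p dividing n
φ(348) = 348 × (1 - 1/2) × (1 - 1/3) × (1 - 1/29) = 112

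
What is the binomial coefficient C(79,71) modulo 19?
0

Using Lucas' theorem:
Write n=79 and k=71 in base 19:
n in base 19: [4, 3]
k in base 19: [3, 14]
C(79,71) mod 19 = ∏ C(n_i, k_i) mod 19
Digit binomials (mod 19): C(4,3) = 4; C(3,14) = 0 (k_i > n_i)
Product: 4 × 0 = 0 ≡ 0 (mod 19)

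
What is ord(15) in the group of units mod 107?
106

107 is prime, so ord(15) divides φ(107) = 106.
Divisors of 106: 1, 2, 53, 106.
Repeated squaring: 15^1 ≡ 15, 15^2 ≡ 11, 15^4 ≡ 14, 15^8 ≡ 89, 15^16 ≡ 3, 15^32 ≡ 9, 15^64 ≡ 81 (mod 107).
Test 15^d mod 107 for each divisor d in increasing order:
15^1 ≡ 15
15^2 ≡ 11
15^53 = 15^32·15^16·15^4·15^1 ≡ 106
15^106 = 15^64·15^32·15^8·15^2 ≡ 1  ← first divisor giving 1
The order is 106.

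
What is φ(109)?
108

109 = 109
φ(n) = n × ∏(1 - 1/p) for each prime p dividing n
φ(109) = 109 × (1 - 1/109) = 108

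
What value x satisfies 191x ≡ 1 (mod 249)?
176

gcd(191, 249) = 1, so the inverse exists.
Extended Euclidean algorithm on (249, 191):
249 = 1 × 191 + 58  ⟹  58 = (1)·249 + (-1)·191
191 = 3 × 58 + 17  ⟹  17 = (-3)·249 + (4)·191
58 = 3 × 17 + 7  ⟹  7 = (10)·249 + (-13)·191
17 = 2 × 7 + 3  ⟹  3 = (-23)·249 + (30)·191
7 = 2 × 3 + 1  ⟹  1 = (56)·249 + (-73)·191
So (-73)·191 ≡ 1 (mod 249), i.e. 191^(-1) ≡ -73 ≡ 176 (mod 249).
Check: 191 × 176 = 33616 ≡ 1 (mod 249)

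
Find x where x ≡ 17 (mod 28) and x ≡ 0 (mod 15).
45

Using Chinese Remainder Theorem:
M = 28 × 15 = 420
M1 = 15, M2 = 28
y1 = 15^(-1) mod 28 = 15
y2 = 28^(-1) mod 15 = 7
x = (17×15×15 + 0×28×7) mod 420 = 45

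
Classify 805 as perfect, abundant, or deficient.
deficient

Proper divisors of 805: sum = 1 + 5 + 7 + 23 + 35 + 115 + 161 = 347
Since 347 < 805, 805 is deficient.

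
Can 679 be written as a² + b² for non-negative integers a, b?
Not possible

Factorization: 679 = 7 × 97
By Fermat: n is sum of two squares iff every prime p ≡ 3 (mod 4) appears to even power.
Prime(s) ≡ 3 (mod 4) with odd exponent: [(7, 1)]
Therefore 679 cannot be expressed as a² + b².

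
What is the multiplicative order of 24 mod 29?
7

29 is prime, so ord(24) divides φ(29) = 28.
Divisors of 28: 1, 2, 4, 7, 14, 28.
Repeated squaring: 24^1 ≡ 24, 24^2 ≡ 25, 24^4 ≡ 16, 24^8 ≡ 24, 24^16 ≡ 25 (mod 29).
Test 24^d mod 29 for each divisor d in increasing order:
24^1 ≡ 24
24^2 ≡ 25
24^4 ≡ 16
24^7 = 24^4·24^2·24^1 ≡ 1  ← first divisor giving 1
The order is 7.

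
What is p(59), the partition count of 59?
831820

p(n) counts ways to write n as a sum of positive integers (order ignored).
Euler's pentagonal recurrence: p(k) = p(k-1) + p(k-2) - p(k-5) - p(k-7) + p(k-12) + p(k-15) - ... (offsets j(3j∓1)/2, signs ++--, p(0)=1, p(<0)=0).
DP table for k = 0..58: p(0)=1, p(1)=1, p(2)=2, p(3)=3, p(4)=5, p(5)=7, p(6)=11, p(7)=15, p(8)=22, p(9)=30, p(10)=42, p(11)=56, p(12)=77, p(13)=101, p(14)=135, p(15)=176, p(16)=231, p(17)=297, p(18)=385, p(19)=490, p(20)=627, p(21)=792, p(22)=1002, p(23)=1255, p(24)=1575, p(25)=1958, p(26)=2436, p(27)=3010, p(28)=3718, p(29)=4565, p(30)=5604, p(31)=6842, p(32)=8349, p(33)=10143, p(34)=12310, p(35)=14883, p(36)=17977, p(37)=21637, p(38)=26015, p(39)=31185, p(40)=37338, p(41)=44583, p(42)=53174, p(43)=63261, p(44)=75175, p(45)=89134, p(46)=105558, p(47)=124754, p(48)=147273, p(49)=173525, p(50)=204226, p(51)=239943, p(52)=281589, p(53)=329931, p(54)=386155, p(55)=451276, p(56)=526823, p(57)=614154, p(58)=715220.
Final step: p(59) = p(58) + p(57) - p(54) - p(52) + p(47) + p(44) - p(37) - p(33) + p(24) + p(19) - p(8) - p(2)
= 715220 + 614154 - 386155 - 281589 + 124754 + 75175 - 21637 - 10143 + 1575 + 490 - 22 - 2
= 831820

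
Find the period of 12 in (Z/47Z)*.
23

47 is prime, so ord(12) divides φ(47) = 46.
Divisors of 46: 1, 2, 23, 46.
Repeated squaring: 12^1 ≡ 12, 12^2 ≡ 3, 12^4 ≡ 9, 12^8 ≡ 34, 12^16 ≡ 28, 12^32 ≡ 32 (mod 47).
Test 12^d mod 47 for each divisor d in increasing order:
12^1 ≡ 12
12^2 ≡ 3
12^23 = 12^16·12^4·12^2·12^1 ≡ 1  ← first divisor giving 1
The order is 23.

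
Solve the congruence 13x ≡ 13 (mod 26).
x ≡ 1 (mod 2)

gcd(13, 26) = 13, which divides 13, so solutions exist.
Divide through by 13: x ≡ 1 (mod 2).
The coefficient of x is now 1, so x ≡ 1 (mod 2).
Check: 13 × 1 = 13 ≡ 13 (mod 26).
x ≡ 1 (mod 2), giving 13 solutions mod 26.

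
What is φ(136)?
64

136 = 2^3 × 17
φ(n) = n × ∏(1 - 1/p) for each prime p dividing n
φ(136) = 136 × (1 - 1/2) × (1 - 1/17) = 64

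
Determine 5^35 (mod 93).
56

Repeated squaring. Binary of 35 = 100011.
5^1 ≡ 5 (mod 93); 5^2 ≡ 25 (mod 93); 5^4 ≡ 67 (mod 93); 5^8 ≡ 25 (mod 93); 5^16 ≡ 67 (mod 93); 5^32 ≡ 25 (mod 93)
5^35 = 5^1 × 5^2 × 5^32 ≡ 56 (mod 93)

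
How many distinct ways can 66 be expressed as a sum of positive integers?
2323520

p(n) counts ways to write n as a sum of positive integers (order ignored).
Euler's pentagonal recurrence: p(k) = p(k-1) + p(k-2) - p(k-5) - p(k-7) + p(k-12) + p(k-15) - ... (offsets j(3j∓1)/2, signs ++--, p(0)=1, p(<0)=0).
DP table for k = 0..65: p(0)=1, p(1)=1, p(2)=2, p(3)=3, p(4)=5, p(5)=7, p(6)=11, p(7)=15, p(8)=22, p(9)=30, p(10)=42, p(11)=56, p(12)=77, p(13)=101, p(14)=135, p(15)=176, p(16)=231, p(17)=297, p(18)=385, p(19)=490, p(20)=627, p(21)=792, p(22)=1002, p(23)=1255, p(24)=1575, p(25)=1958, p(26)=2436, p(27)=3010, p(28)=3718, p(29)=4565, p(30)=5604, p(31)=6842, p(32)=8349, p(33)=10143, p(34)=12310, p(35)=14883, p(36)=17977, p(37)=21637, p(38)=26015, p(39)=31185, p(40)=37338, p(41)=44583, p(42)=53174, p(43)=63261, p(44)=75175, p(45)=89134, p(46)=105558, p(47)=124754, p(48)=147273, p(49)=173525, p(50)=204226, p(51)=239943, p(52)=281589, p(53)=329931, p(54)=386155, p(55)=451276, p(56)=526823, p(57)=614154, p(58)=715220, p(59)=831820, p(60)=966467, p(61)=1121505, p(62)=1300156, p(63)=1505499, p(64)=1741630, p(65)=2012558.
Final step: p(66) = p(65) + p(64) - p(61) - p(59) + p(54) + p(51) - p(44) - p(40) + p(31) + p(26) - p(15) - p(9)
= 2012558 + 1741630 - 1121505 - 831820 + 386155 + 239943 - 75175 - 37338 + 6842 + 2436 - 176 - 30
= 2323520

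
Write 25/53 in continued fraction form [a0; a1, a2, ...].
[0; 2, 8, 3]

Euclidean algorithm steps:
25 = 0 × 53 + 25
53 = 2 × 25 + 3
25 = 8 × 3 + 1
3 = 3 × 1 + 0
Continued fraction: [0; 2, 8, 3]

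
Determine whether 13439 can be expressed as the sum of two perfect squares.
Not possible

Factorization: 13439 = 89 × 151
By Fermat: n is sum of two squares iff every prime p ≡ 3 (mod 4) appears to even power.
Prime(s) ≡ 3 (mod 4) with odd exponent: [(151, 1)]
Therefore 13439 cannot be expressed as a² + b².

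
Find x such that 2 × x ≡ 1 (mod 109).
55

gcd(2, 109) = 1, so the inverse exists.
Extended Euclidean algorithm on (109, 2):
109 = 54 × 2 + 1  ⟹  1 = (1)·109 + (-54)·2
So (-54)·2 ≡ 1 (mod 109), i.e. 2^(-1) ≡ -54 ≡ 55 (mod 109).
Check: 2 × 55 = 110 ≡ 1 (mod 109)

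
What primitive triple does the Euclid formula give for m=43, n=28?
(1065, 2408, 2633)

Euclid's formula: a = m² - n², b = 2mn, c = m² + n²
m = 43, n = 28
a = 43² - 28² = 1849 - 784 = 1065
b = 2 × 43 × 28 = 2408
c = 43² + 28² = 1849 + 784 = 2633
Verification: 1065² + 2408² = 1134225 + 5798464 = 6932689 = 2633² ✓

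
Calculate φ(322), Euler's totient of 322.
132

322 = 2 × 7 × 23
φ(n) = n × ∏(1 - 1/p) for each prime p dividing n
φ(322) = 322 × (1 - 1/2) × (1 - 1/7) × (1 - 1/23) = 132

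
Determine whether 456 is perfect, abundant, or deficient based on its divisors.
abundant

Proper divisors of 456: sum = 1 + 2 + 3 + 4 + 6 + 8 + 12 + 19 + 24 + 38 + 57 + 76 + 114 + 152 + 228 = 744
Since 744 > 456, 456 is abundant.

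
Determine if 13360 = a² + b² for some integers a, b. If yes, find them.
Not possible

Factorization: 13360 = 2^4 × 5 × 167
By Fermat: n is sum of two squares iff every prime p ≡ 3 (mod 4) appears to even power.
Prime(s) ≡ 3 (mod 4) with odd exponent: [(167, 1)]
Therefore 13360 cannot be expressed as a² + b².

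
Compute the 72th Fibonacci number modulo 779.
266

Matrix identity: Q^n = [[F_(n+1), F_n], [F_n, F_(n-1)]] with Q = [[1,1],[1,0]].
n = 72 = 1001000₂. Square-and-multiply, entries mod 779:
Q^1 = [[1,1],[1,0]]
Q^2 = (Q^1)² = [[2,1],[1,1]]
Q^4 = (Q^2)² = [[5,3],[3,2]]
Q^9 = (Q^4)²·Q = [[55,34],[34,21]]
Q^18 = (Q^9)² = [[286,247],[247,39]]
Q^36 = (Q^18)² = [[248,38],[38,210]]
Q^72 = (Q^36)² = [[628,266],[266,362]]
F_72 mod 779 = Q^72[0][1] = 266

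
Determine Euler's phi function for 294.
84

294 = 2 × 3 × 7^2
φ(n) = n × ∏(1 - 1/p) for each prime p dividing n
φ(294) = 294 × (1 - 1/2) × (1 - 1/3) × (1 - 1/7) = 84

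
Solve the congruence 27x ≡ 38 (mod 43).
x ≡ 3 (mod 43)

gcd(27, 43) = 1, which divides 38, so solutions exist.
Find 27^(-1) mod 43 by the extended Euclidean algorithm:
43 = 1 × 27 + 16  ⟹  16 = (1)·43 + (-1)·27
27 = 1 × 16 + 11  ⟹  11 = (-1)·43 + (2)·27
16 = 1 × 11 + 5  ⟹  5 = (2)·43 + (-3)·27
11 = 2 × 5 + 1  ⟹  1 = (-5)·43 + (8)·27
So (8)·27 ≡ 1 (mod 43), i.e. 27^(-1) ≡ 8 (mod 43).
x ≡ 8 × 38 = 304 ≡ 3 (mod 43).
Check: 27 × 3 = 81 ≡ 38 (mod 43).
Unique solution: x ≡ 3 (mod 43)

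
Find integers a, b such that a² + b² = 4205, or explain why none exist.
19² + 62² (a=19, b=62)

Factorization: 4205 = 5 × 29^2
By Fermat: n is sum of two squares iff every prime p ≡ 3 (mod 4) appears to even power.
All primes ≡ 3 (mod 4) appear to even power.
Search a = 0, 1, 2, … for 4205 - a² a perfect square: first hit at a = 19: 4205 - 361 = 3844 = 62².
4205 = 19² + 62² = 361 + 3844 ✓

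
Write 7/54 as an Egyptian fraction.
1/8 + 1/216

Greedy algorithm:
7/54: ceiling(54/7) = 8, use 1/8
1/216: ceiling(216/1) = 216, use 1/216
Result: 7/54 = 1/8 + 1/216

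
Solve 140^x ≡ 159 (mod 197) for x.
97

Baby-step giant-step with step n = ⌈√197⌉ = 15.
Baby steps 140^j mod 197 (j:value) for j=0..14: 0:1, 1:140, 2:97, 3:184, 4:150, 5:118, 6:169, 7:20, 8:42, 9:167, 10:134, 11:45, 12:193, 13:31, 14:6.
Giant-step multiplier: 140^(-15) ≡ 140^(196-15) = 140^181 ≡ 72 (mod 197).
Giant steps γ_i = 159·72^i mod 197: γ_0=159, γ_1=22, γ_2=8, γ_3=182, γ_4=102, γ_5=55, γ_6=20 (in table at j=7).
x = i·n + j = 6·15 + 7 = 97.
Check: 140^97 ≡ 159 (mod 197).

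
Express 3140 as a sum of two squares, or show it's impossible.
2² + 56² (a=2, b=56)

Factorization: 3140 = 2^2 × 5 × 157
By Fermat: n is sum of two squares iff every prime p ≡ 3 (mod 4) appears to even power.
All primes ≡ 3 (mod 4) appear to even power.
Search a = 0, 1, 2, … for 3140 - a² a perfect square: first hit at a = 2: 3140 - 4 = 3136 = 56².
3140 = 2² + 56² = 4 + 3136 ✓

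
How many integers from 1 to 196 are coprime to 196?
84

196 = 2^2 × 7^2
φ(n) = n × ∏(1 - 1/p) for each prime p dividing n
φ(196) = 196 × (1 - 1/2) × (1 - 1/7) = 84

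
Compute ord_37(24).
36

37 is prime, so ord(24) divides φ(37) = 36.
Divisors of 36: 1, 2, 3, 4, 6, 9, 12, 18, 36.
Repeated squaring: 24^1 ≡ 24, 24^2 ≡ 21, 24^4 ≡ 34, 24^8 ≡ 9, 24^16 ≡ 7, 24^32 ≡ 12 (mod 37).
Test 24^d mod 37 for each divisor d in increasing order:
24^1 ≡ 24
24^2 ≡ 21
24^3 = 24^2·24^1 ≡ 23
24^4 ≡ 34
24^6 = 24^4·24^2 ≡ 11
24^9 = 24^8·24^1 ≡ 31
24^12 = 24^8·24^4 ≡ 10
24^18 = 24^16·24^2 ≡ 36
24^36 = 24^32·24^4 ≡ 1  ← first divisor giving 1
The order is 36.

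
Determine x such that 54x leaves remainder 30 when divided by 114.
x ≡ 9 (mod 19)

gcd(54, 114) = 6, which divides 30, so solutions exist.
Divide through by 6: 9x ≡ 5 (mod 19).
Find 9^(-1) mod 19 by the extended Euclidean algorithm:
19 = 2 × 9 + 1  ⟹  1 = (1)·19 + (-2)·9
So (-2)·9 ≡ 1 (mod 19), i.e. 9^(-1) ≡ -2 ≡ 17 (mod 19).
x ≡ 17 × 5 = 85 ≡ 9 (mod 19).
Check: 54 × 9 = 486 ≡ 30 (mod 114).
x ≡ 9 (mod 19), giving 6 solutions mod 114.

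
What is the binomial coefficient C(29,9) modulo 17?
16

Using Lucas' theorem:
Write n=29 and k=9 in base 17:
n in base 17: [1, 12]
k in base 17: [0, 9]
C(29,9) mod 17 = ∏ C(n_i, k_i) mod 17
Digit binomials (mod 17): C(1,0) = 1; C(12,9) = 220 ≡ 16
Product: 1 × 16 = 16 ≡ 16 (mod 17)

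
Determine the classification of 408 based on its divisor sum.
abundant

Proper divisors of 408: sum = 1 + 2 + 3 + 4 + 6 + 8 + 12 + 17 + 24 + 34 + 51 + 68 + 102 + 136 + 204 = 672
Since 672 > 408, 408 is abundant.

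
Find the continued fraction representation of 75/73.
[1; 36, 2]

Euclidean algorithm steps:
75 = 1 × 73 + 2
73 = 36 × 2 + 1
2 = 2 × 1 + 0
Continued fraction: [1; 36, 2]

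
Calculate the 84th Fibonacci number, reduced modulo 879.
366

Matrix identity: Q^n = [[F_(n+1), F_n], [F_n, F_(n-1)]] with Q = [[1,1],[1,0]].
n = 84 = 1010100₂. Square-and-multiply, entries mod 879:
Q^1 = [[1,1],[1,0]]
Q^2 = (Q^1)² = [[2,1],[1,1]]
Q^5 = (Q^2)²·Q = [[8,5],[5,3]]
Q^10 = (Q^5)² = [[89,55],[55,34]]
Q^21 = (Q^10)²·Q = [[131,398],[398,612]]
Q^42 = (Q^21)² = [[644,370],[370,274]]
Q^84 = (Q^42)² = [[503,366],[366,137]]
F_84 mod 879 = Q^84[0][1] = 366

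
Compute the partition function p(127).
3913864295

p(n) counts ways to write n as a sum of positive integers (order ignored).
Euler's pentagonal recurrence: p(k) = p(k-1) + p(k-2) - p(k-5) - p(k-7) + p(k-12) + p(k-15) - ... (offsets j(3j∓1)/2, signs ++--, p(0)=1, p(<0)=0).
DP table for k = 0..126: p(0)=1, p(1)=1, p(2)=2, p(3)=3, p(4)=5, p(5)=7, p(6)=11, p(7)=15, p(8)=22, p(9)=30, p(10)=42, p(11)=56, p(12)=77, p(13)=101, p(14)=135, p(15)=176, p(16)=231, p(17)=297, p(18)=385, p(19)=490, p(20)=627, p(21)=792, p(22)=1002, p(23)=1255, p(24)=1575, p(25)=1958, p(26)=2436, p(27)=3010, p(28)=3718, p(29)=4565, p(30)=5604, p(31)=6842, p(32)=8349, p(33)=10143, p(34)=12310, p(35)=14883, p(36)=17977, p(37)=21637, p(38)=26015, p(39)=31185, p(40)=37338, p(41)=44583, p(42)=53174, p(43)=63261, p(44)=75175, p(45)=89134, p(46)=105558, p(47)=124754, p(48)=147273, p(49)=173525, p(50)=204226, p(51)=239943, p(52)=281589, p(53)=329931, p(54)=386155, p(55)=451276, p(56)=526823, p(57)=614154, p(58)=715220, p(59)=831820, p(60)=966467, p(61)=1121505, p(62)=1300156, p(63)=1505499, p(64)=1741630, p(65)=2012558, p(66)=2323520, p(67)=2679689, p(68)=3087735, p(69)=3554345, p(70)=4087968, p(71)=4697205, p(72)=5392783, p(73)=6185689, p(74)=7089500, p(75)=8118264, p(76)=9289091, p(77)=10619863, p(78)=12132164, p(79)=13848650, p(80)=15796476, p(81)=18004327, p(82)=20506255, p(83)=23338469, p(84)=26543660, p(85)=30167357, p(86)=34262962, p(87)=38887673, p(88)=44108109, p(89)=49995925, p(90)=56634173, p(91)=64112359, p(92)=72533807, p(93)=82010177, p(94)=92669720, p(95)=104651419, p(96)=118114304, p(97)=133230930, p(98)=150198136, p(99)=169229875, p(100)=190569292, p(101)=214481126, p(102)=241265379, p(103)=271248950, p(104)=304801365, p(105)=342325709, p(106)=384276336, p(107)=431149389, p(108)=483502844, p(109)=541946240, p(110)=607163746, p(111)=679903203, p(112)=761002156, p(113)=851376628, p(114)=952050665, p(115)=1064144451, p(116)=1188908248, p(117)=1327710076, p(118)=1482074143, p(119)=1653668665, p(120)=1844349560, p(121)=2056148051, p(122)=2291320912, p(123)=2552338241, p(124)=2841940500, p(125)=3163127352, p(126)=3519222692.
Final step: p(127) = p(126) + p(125) - p(122) - p(120) + p(115) + p(112) - p(105) - p(101) + p(92) + p(87) - p(76) - p(70) + p(57) + p(50) - p(35) - p(27) + p(10) + p(1)
= 3519222692 + 3163127352 - 2291320912 - 1844349560 + 1064144451 + 761002156 - 342325709 - 214481126 + 72533807 + 38887673 - 9289091 - 4087968 + 614154 + 204226 - 14883 - 3010 + 42 + 1
= 3913864295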